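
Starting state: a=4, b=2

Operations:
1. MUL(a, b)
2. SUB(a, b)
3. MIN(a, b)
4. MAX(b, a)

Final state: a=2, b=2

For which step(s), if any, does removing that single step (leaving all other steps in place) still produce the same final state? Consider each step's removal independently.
Step(s) 1, 2, 4

Testing removal of each single step:
Without step 1: final = a=2, b=2 (same)
Without step 2: final = a=2, b=2 (same)
Without step 3: final = a=6, b=6 (different)
Without step 4: final = a=2, b=2 (same)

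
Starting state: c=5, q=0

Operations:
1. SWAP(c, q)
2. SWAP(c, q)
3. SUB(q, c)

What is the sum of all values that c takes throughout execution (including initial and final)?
15

Values of c at each step:
Initial: c = 5
After step 1: c = 0
After step 2: c = 5
After step 3: c = 5
Sum = 5 + 0 + 5 + 5 = 15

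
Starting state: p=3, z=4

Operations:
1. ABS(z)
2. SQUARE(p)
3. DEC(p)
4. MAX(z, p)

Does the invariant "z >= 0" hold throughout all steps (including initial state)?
Yes

The invariant holds at every step.

State at each step:
Initial: p=3, z=4
After step 1: p=3, z=4
After step 2: p=9, z=4
After step 3: p=8, z=4
After step 4: p=8, z=8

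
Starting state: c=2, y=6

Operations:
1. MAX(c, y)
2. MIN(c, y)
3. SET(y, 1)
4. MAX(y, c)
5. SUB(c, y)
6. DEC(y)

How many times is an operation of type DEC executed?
1

Counting DEC operations:
Step 6: DEC(y) ← DEC
Total: 1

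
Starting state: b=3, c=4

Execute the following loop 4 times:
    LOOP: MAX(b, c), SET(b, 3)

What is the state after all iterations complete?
b=3, c=4

Iteration trace:
Start: b=3, c=4
After iteration 1: b=3, c=4
After iteration 2: b=3, c=4
After iteration 3: b=3, c=4
After iteration 4: b=3, c=4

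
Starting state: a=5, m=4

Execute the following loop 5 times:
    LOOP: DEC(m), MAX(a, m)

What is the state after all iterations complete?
a=5, m=-1

Iteration trace:
Start: a=5, m=4
After iteration 1: a=5, m=3
After iteration 2: a=5, m=2
After iteration 3: a=5, m=1
After iteration 4: a=5, m=0
After iteration 5: a=5, m=-1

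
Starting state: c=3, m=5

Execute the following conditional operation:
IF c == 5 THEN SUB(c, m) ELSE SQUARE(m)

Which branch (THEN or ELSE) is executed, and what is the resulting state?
Branch: ELSE, Final state: c=3, m=25

Evaluating condition: c == 5
c = 3
Condition is False, so ELSE branch executes
After SQUARE(m): c=3, m=25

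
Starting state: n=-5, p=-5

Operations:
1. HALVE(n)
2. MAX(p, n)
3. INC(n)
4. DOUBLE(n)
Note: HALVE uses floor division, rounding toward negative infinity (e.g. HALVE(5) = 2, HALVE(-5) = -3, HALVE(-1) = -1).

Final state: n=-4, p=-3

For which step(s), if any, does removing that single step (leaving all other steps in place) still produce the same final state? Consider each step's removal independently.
None - removing any single step changes the final result

Testing removal of each single step:
Without step 1: final = n=-8, p=-5 (different)
Without step 2: final = n=-4, p=-5 (different)
Without step 3: final = n=-6, p=-3 (different)
Without step 4: final = n=-2, p=-3 (different)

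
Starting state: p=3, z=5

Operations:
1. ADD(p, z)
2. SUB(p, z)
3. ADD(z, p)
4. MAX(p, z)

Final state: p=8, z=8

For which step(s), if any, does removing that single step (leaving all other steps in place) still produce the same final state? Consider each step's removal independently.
None - removing any single step changes the final result

Testing removal of each single step:
Without step 1: final = p=3, z=3 (different)
Without step 2: final = p=13, z=13 (different)
Without step 3: final = p=5, z=5 (different)
Without step 4: final = p=3, z=8 (different)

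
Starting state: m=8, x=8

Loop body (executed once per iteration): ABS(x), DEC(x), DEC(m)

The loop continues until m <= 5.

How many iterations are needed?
3

Tracing iterations:
Initial: m=8, x=8
After iteration 1: m=7, x=7
After iteration 2: m=6, x=6
After iteration 3: m=5, x=5
m <= 5 now holds, so the loop exits after 3 iterations.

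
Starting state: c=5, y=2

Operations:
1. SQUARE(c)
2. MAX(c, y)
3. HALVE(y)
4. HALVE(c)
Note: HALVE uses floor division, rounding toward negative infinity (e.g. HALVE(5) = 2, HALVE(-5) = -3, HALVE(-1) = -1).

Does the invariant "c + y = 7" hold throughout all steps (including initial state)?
No, violated after step 1

The invariant is violated after step 1.

State at each step:
Initial: c=5, y=2
After step 1: c=25, y=2
After step 2: c=25, y=2
After step 3: c=25, y=1
After step 4: c=12, y=1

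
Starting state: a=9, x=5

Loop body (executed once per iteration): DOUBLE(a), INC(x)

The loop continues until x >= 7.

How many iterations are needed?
2

Tracing iterations:
Initial: a=9, x=5
After iteration 1: a=18, x=6
After iteration 2: a=36, x=7
x >= 7 now holds, so the loop exits after 2 iterations.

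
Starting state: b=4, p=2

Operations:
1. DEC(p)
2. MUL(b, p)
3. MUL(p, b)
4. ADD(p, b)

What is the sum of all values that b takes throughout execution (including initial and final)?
20

Values of b at each step:
Initial: b = 4
After step 1: b = 4
After step 2: b = 4
After step 3: b = 4
After step 4: b = 4
Sum = 4 + 4 + 4 + 4 + 4 = 20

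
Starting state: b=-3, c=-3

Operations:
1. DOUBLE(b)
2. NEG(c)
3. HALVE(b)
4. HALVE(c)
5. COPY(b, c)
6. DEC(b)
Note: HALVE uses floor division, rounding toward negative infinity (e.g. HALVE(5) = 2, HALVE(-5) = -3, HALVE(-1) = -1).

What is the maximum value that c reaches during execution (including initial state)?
3

Values of c at each step:
Initial: c = -3
After step 1: c = -3
After step 2: c = 3 ← maximum
After step 3: c = 3
After step 4: c = 1
After step 5: c = 1
After step 6: c = 1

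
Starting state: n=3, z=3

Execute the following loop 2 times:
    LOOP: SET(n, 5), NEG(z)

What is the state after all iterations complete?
n=5, z=3

Iteration trace:
Start: n=3, z=3
After iteration 1: n=5, z=-3
After iteration 2: n=5, z=3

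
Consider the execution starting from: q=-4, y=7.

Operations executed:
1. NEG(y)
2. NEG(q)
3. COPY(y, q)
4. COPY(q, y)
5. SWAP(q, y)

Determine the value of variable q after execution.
q = 4

Tracing execution:
Step 1: NEG(y) → q = -4
Step 2: NEG(q) → q = 4
Step 3: COPY(y, q) → q = 4
Step 4: COPY(q, y) → q = 4
Step 5: SWAP(q, y) → q = 4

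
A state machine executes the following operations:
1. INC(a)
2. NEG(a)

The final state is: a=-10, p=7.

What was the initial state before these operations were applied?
a=9, p=7

Working backwards:
Final state: a=-10, p=7
Before step 2 (NEG(a)): a=10, p=7
Before step 1 (INC(a)): a=9, p=7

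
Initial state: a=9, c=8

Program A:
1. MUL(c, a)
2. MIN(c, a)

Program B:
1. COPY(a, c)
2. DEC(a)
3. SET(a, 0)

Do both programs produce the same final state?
No

Program A final state: a=9, c=9
Program B final state: a=0, c=8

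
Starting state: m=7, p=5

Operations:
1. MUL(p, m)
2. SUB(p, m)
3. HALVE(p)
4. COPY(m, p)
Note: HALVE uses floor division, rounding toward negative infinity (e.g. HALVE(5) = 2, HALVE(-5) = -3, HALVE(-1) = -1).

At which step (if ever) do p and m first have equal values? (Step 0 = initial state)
Step 4

p and m first become equal after step 4.

Comparing values at each step:
Initial: p=5, m=7
After step 1: p=35, m=7
After step 2: p=28, m=7
After step 3: p=14, m=7
After step 4: p=14, m=14 ← equal!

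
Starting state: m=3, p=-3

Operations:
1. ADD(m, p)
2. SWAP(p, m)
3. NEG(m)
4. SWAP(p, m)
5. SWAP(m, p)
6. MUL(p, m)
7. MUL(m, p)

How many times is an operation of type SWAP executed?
3

Counting SWAP operations:
Step 2: SWAP(p, m) ← SWAP
Step 4: SWAP(p, m) ← SWAP
Step 5: SWAP(m, p) ← SWAP
Total: 3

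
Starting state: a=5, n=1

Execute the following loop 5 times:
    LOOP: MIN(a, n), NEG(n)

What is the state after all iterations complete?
a=-1, n=-1

Iteration trace:
Start: a=5, n=1
After iteration 1: a=1, n=-1
After iteration 2: a=-1, n=1
After iteration 3: a=-1, n=-1
After iteration 4: a=-1, n=1
After iteration 5: a=-1, n=-1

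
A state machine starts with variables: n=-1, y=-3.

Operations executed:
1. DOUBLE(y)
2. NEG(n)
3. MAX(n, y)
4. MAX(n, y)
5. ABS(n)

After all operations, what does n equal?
n = 1

Tracing execution:
Step 1: DOUBLE(y) → n = -1
Step 2: NEG(n) → n = 1
Step 3: MAX(n, y) → n = 1
Step 4: MAX(n, y) → n = 1
Step 5: ABS(n) → n = 1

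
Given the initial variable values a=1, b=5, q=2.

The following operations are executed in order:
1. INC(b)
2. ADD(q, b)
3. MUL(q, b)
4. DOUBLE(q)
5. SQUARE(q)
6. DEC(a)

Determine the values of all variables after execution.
{a: 0, b: 6, q: 9216}

Step-by-step execution:
Initial: a=1, b=5, q=2
After step 1 (INC(b)): a=1, b=6, q=2
After step 2 (ADD(q, b)): a=1, b=6, q=8
After step 3 (MUL(q, b)): a=1, b=6, q=48
After step 4 (DOUBLE(q)): a=1, b=6, q=96
After step 5 (SQUARE(q)): a=1, b=6, q=9216
After step 6 (DEC(a)): a=0, b=6, q=9216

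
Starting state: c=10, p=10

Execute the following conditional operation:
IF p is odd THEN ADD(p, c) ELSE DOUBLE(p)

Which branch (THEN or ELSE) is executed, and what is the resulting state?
Branch: ELSE, Final state: c=10, p=20

Evaluating condition: p is odd
Condition is False, so ELSE branch executes
After DOUBLE(p): c=10, p=20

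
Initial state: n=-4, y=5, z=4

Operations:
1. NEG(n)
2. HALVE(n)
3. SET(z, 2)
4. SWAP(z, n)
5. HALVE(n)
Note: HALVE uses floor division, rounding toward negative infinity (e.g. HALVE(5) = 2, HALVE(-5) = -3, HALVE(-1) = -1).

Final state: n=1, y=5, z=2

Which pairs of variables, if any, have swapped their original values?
None

Comparing initial and final values:
y: 5 → 5
n: -4 → 1
z: 4 → 2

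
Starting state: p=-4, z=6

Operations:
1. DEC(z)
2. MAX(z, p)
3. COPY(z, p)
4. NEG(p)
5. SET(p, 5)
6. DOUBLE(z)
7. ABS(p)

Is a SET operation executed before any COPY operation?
No

First SET: step 5
First COPY: step 3
Since 5 > 3, COPY comes first.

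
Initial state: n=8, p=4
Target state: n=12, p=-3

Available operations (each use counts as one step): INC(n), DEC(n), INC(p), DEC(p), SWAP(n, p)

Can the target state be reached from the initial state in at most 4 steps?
No

The target state cannot be reached within 4 steps.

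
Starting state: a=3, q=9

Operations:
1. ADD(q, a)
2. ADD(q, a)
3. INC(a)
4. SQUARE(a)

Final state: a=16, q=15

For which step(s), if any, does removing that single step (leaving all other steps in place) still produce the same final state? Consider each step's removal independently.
None - removing any single step changes the final result

Testing removal of each single step:
Without step 1: final = a=16, q=12 (different)
Without step 2: final = a=16, q=12 (different)
Without step 3: final = a=9, q=15 (different)
Without step 4: final = a=4, q=15 (different)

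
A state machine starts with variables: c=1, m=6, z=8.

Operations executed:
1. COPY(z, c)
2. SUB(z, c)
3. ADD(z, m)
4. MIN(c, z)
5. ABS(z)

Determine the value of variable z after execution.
z = 6

Tracing execution:
Step 1: COPY(z, c) → z = 1
Step 2: SUB(z, c) → z = 0
Step 3: ADD(z, m) → z = 6
Step 4: MIN(c, z) → z = 6
Step 5: ABS(z) → z = 6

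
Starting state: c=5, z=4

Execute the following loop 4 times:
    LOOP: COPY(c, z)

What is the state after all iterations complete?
c=4, z=4

Iteration trace:
Start: c=5, z=4
After iteration 1: c=4, z=4
After iteration 2: c=4, z=4
After iteration 3: c=4, z=4
After iteration 4: c=4, z=4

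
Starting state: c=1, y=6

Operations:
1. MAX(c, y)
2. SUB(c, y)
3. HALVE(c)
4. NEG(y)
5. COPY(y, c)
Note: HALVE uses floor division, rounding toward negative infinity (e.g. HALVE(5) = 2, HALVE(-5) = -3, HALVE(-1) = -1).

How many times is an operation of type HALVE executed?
1

Counting HALVE operations:
Step 3: HALVE(c) ← HALVE
Total: 1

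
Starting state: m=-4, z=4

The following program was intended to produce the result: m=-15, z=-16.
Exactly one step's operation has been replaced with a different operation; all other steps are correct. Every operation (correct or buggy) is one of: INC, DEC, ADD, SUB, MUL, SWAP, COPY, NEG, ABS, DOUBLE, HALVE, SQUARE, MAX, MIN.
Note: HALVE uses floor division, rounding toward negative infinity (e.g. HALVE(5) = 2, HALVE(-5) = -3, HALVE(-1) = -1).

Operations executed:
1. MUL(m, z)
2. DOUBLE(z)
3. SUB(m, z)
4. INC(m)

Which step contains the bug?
Step 3

Trace with buggy code:
Initial: m=-4, z=4
After step 1: m=-16, z=4
After step 2: m=-16, z=8
After step 3: m=-24, z=8
After step 4: m=-23, z=8
Actual final m=-23, z=8 ≠ expected m=-15, z=-16.
Step 3 is the only position where a single-operation replacement can produce the expected result.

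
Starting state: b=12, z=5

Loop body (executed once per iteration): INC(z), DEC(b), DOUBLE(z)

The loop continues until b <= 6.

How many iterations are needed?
6

Tracing iterations:
Initial: b=12, z=5
After iteration 1: b=11, z=12
After iteration 2: b=10, z=26
After iteration 3: b=9, z=54
After iteration 4: b=8, z=110
After iteration 5: b=7, z=222
After iteration 6: b=6, z=446
b <= 6 now holds, so the loop exits after 6 iterations.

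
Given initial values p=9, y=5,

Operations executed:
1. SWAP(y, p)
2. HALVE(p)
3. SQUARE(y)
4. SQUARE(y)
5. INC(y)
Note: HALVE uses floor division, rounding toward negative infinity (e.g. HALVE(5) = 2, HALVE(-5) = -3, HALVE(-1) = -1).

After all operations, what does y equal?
y = 6562

Tracing execution:
Step 1: SWAP(y, p) → y = 9
Step 2: HALVE(p) → y = 9
Step 3: SQUARE(y) → y = 81
Step 4: SQUARE(y) → y = 6561
Step 5: INC(y) → y = 6562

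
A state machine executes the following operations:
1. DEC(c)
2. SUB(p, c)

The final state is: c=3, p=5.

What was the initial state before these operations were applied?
c=4, p=8

Working backwards:
Final state: c=3, p=5
Before step 2 (SUB(p, c)): c=3, p=8
Before step 1 (DEC(c)): c=4, p=8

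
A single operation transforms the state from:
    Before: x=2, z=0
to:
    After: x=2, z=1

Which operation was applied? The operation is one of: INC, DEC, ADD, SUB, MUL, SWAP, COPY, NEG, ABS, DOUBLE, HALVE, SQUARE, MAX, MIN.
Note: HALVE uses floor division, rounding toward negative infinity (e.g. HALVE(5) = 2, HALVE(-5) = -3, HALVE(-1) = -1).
INC(z)

Analyzing the change:
Before: x=2, z=0
After: x=2, z=1
Variable z changed from 0 to 1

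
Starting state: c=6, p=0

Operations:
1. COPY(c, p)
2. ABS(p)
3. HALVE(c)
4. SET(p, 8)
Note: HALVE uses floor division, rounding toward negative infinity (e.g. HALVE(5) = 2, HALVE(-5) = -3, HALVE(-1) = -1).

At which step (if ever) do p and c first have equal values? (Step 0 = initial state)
Step 1

p and c first become equal after step 1.

Comparing values at each step:
Initial: p=0, c=6
After step 1: p=0, c=0 ← equal!
After step 2: p=0, c=0 ← equal!
After step 3: p=0, c=0 ← equal!
After step 4: p=8, c=0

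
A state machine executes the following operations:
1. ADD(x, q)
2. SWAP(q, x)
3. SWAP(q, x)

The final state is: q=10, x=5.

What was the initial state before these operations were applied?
q=10, x=-5

Working backwards:
Final state: q=10, x=5
Before step 3 (SWAP(q, x)): q=5, x=10
Before step 2 (SWAP(q, x)): q=10, x=5
Before step 1 (ADD(x, q)): q=10, x=-5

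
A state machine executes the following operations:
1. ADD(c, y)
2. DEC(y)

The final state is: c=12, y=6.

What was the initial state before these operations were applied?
c=5, y=7

Working backwards:
Final state: c=12, y=6
Before step 2 (DEC(y)): c=12, y=7
Before step 1 (ADD(c, y)): c=5, y=7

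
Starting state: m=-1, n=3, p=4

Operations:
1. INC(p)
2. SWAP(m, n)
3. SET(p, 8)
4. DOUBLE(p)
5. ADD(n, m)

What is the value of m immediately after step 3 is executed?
m = 3

Tracing m through execution:
Initial: m = -1
After step 1 (INC(p)): m = -1
After step 2 (SWAP(m, n)): m = 3
After step 3 (SET(p, 8)): m = 3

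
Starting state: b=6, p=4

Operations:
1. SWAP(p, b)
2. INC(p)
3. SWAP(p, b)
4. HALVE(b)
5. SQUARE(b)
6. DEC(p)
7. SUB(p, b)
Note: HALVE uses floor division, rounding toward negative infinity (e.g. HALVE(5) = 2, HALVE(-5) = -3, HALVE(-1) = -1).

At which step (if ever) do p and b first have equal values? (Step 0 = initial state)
Never

p and b never become equal during execution.

Comparing values at each step:
Initial: p=4, b=6
After step 1: p=6, b=4
After step 2: p=7, b=4
After step 3: p=4, b=7
After step 4: p=4, b=3
After step 5: p=4, b=9
After step 6: p=3, b=9
After step 7: p=-6, b=9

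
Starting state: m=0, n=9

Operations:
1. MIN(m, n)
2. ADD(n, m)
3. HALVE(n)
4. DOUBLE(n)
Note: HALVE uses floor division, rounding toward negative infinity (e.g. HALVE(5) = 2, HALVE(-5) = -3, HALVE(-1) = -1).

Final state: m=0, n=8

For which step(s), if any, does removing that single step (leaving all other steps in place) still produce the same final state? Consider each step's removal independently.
Step(s) 1, 2

Testing removal of each single step:
Without step 1: final = m=0, n=8 (same)
Without step 2: final = m=0, n=8 (same)
Without step 3: final = m=0, n=18 (different)
Without step 4: final = m=0, n=4 (different)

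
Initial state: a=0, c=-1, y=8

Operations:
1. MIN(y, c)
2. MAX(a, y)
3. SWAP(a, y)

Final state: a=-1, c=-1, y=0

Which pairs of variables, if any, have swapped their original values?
None

Comparing initial and final values:
c: -1 → -1
a: 0 → -1
y: 8 → 0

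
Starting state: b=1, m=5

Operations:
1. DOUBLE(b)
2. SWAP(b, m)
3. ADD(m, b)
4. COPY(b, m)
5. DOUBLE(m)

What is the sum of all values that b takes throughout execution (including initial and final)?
27

Values of b at each step:
Initial: b = 1
After step 1: b = 2
After step 2: b = 5
After step 3: b = 5
After step 4: b = 7
After step 5: b = 7
Sum = 1 + 2 + 5 + 5 + 7 + 7 = 27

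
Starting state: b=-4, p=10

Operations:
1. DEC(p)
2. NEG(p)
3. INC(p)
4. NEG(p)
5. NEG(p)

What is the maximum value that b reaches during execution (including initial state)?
-4

Values of b at each step:
Initial: b = -4 ← maximum
After step 1: b = -4
After step 2: b = -4
After step 3: b = -4
After step 4: b = -4
After step 5: b = -4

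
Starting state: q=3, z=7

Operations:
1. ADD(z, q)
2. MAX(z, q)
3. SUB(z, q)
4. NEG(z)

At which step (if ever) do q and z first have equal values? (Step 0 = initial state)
Never

q and z never become equal during execution.

Comparing values at each step:
Initial: q=3, z=7
After step 1: q=3, z=10
After step 2: q=3, z=10
After step 3: q=3, z=7
After step 4: q=3, z=-7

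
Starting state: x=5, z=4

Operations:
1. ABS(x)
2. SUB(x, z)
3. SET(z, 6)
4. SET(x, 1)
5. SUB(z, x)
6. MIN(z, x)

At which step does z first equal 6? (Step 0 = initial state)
Step 3

Tracing z:
Initial: z = 4
After step 1: z = 4
After step 2: z = 4
After step 3: z = 6 ← first occurrence
After step 4: z = 6
After step 5: z = 5
After step 6: z = 1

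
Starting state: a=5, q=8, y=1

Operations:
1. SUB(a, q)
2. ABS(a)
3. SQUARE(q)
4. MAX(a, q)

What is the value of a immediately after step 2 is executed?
a = 3

Tracing a through execution:
Initial: a = 5
After step 1 (SUB(a, q)): a = -3
After step 2 (ABS(a)): a = 3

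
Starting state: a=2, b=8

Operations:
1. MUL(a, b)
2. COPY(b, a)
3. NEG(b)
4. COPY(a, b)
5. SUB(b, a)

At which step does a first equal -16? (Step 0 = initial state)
Step 4

Tracing a:
Initial: a = 2
After step 1: a = 16
After step 2: a = 16
After step 3: a = 16
After step 4: a = -16 ← first occurrence
After step 5: a = -16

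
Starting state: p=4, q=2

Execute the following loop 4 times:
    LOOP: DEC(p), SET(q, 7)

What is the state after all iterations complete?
p=0, q=7

Iteration trace:
Start: p=4, q=2
After iteration 1: p=3, q=7
After iteration 2: p=2, q=7
After iteration 3: p=1, q=7
After iteration 4: p=0, q=7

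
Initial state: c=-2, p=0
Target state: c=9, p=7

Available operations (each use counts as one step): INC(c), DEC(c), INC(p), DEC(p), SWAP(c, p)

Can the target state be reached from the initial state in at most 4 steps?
No

The target state cannot be reached within 4 steps.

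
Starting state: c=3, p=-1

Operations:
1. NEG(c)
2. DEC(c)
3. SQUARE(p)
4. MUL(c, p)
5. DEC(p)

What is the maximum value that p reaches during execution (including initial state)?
1

Values of p at each step:
Initial: p = -1
After step 1: p = -1
After step 2: p = -1
After step 3: p = 1 ← maximum
After step 4: p = 1
After step 5: p = 0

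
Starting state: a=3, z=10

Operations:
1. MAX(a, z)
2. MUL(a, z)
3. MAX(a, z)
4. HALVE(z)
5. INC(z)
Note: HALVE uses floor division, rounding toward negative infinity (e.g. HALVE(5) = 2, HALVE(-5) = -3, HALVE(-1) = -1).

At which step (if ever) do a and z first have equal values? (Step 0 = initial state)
Step 1

a and z first become equal after step 1.

Comparing values at each step:
Initial: a=3, z=10
After step 1: a=10, z=10 ← equal!
After step 2: a=100, z=10
After step 3: a=100, z=10
After step 4: a=100, z=5
After step 5: a=100, z=6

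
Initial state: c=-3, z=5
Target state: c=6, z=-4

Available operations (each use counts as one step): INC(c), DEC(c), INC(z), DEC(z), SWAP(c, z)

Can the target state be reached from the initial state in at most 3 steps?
Yes

Path (3 steps): DEC(c) → INC(z) → SWAP(c, z)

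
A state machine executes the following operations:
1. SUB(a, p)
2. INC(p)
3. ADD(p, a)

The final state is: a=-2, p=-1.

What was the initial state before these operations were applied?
a=-2, p=0

Working backwards:
Final state: a=-2, p=-1
Before step 3 (ADD(p, a)): a=-2, p=1
Before step 2 (INC(p)): a=-2, p=0
Before step 1 (SUB(a, p)): a=-2, p=0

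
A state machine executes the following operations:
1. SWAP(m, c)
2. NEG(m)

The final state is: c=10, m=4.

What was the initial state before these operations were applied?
c=-4, m=10

Working backwards:
Final state: c=10, m=4
Before step 2 (NEG(m)): c=10, m=-4
Before step 1 (SWAP(m, c)): c=-4, m=10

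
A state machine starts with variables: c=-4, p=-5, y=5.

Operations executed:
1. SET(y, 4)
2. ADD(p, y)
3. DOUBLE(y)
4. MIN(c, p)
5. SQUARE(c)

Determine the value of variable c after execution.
c = 16

Tracing execution:
Step 1: SET(y, 4) → c = -4
Step 2: ADD(p, y) → c = -4
Step 3: DOUBLE(y) → c = -4
Step 4: MIN(c, p) → c = -4
Step 5: SQUARE(c) → c = 16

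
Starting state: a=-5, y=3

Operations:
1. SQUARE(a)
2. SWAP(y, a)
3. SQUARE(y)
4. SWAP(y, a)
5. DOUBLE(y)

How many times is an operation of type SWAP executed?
2

Counting SWAP operations:
Step 2: SWAP(y, a) ← SWAP
Step 4: SWAP(y, a) ← SWAP
Total: 2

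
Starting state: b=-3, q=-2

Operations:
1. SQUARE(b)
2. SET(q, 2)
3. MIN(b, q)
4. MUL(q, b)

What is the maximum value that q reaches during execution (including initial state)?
4

Values of q at each step:
Initial: q = -2
After step 1: q = -2
After step 2: q = 2
After step 3: q = 2
After step 4: q = 4 ← maximum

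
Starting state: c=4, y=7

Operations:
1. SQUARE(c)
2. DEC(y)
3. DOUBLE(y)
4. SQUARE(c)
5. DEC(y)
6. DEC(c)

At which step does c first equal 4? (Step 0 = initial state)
Step 0

Tracing c:
Initial: c = 4 ← first occurrence
After step 1: c = 16
After step 2: c = 16
After step 3: c = 16
After step 4: c = 256
After step 5: c = 256
After step 6: c = 255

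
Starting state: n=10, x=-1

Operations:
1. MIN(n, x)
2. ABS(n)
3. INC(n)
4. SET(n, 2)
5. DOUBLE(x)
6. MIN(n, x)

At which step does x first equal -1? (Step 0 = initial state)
Step 0

Tracing x:
Initial: x = -1 ← first occurrence
After step 1: x = -1
After step 2: x = -1
After step 3: x = -1
After step 4: x = -1
After step 5: x = -2
After step 6: x = -2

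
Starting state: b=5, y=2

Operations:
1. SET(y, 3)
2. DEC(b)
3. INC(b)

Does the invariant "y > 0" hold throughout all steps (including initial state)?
Yes

The invariant holds at every step.

State at each step:
Initial: b=5, y=2
After step 1: b=5, y=3
After step 2: b=4, y=3
After step 3: b=5, y=3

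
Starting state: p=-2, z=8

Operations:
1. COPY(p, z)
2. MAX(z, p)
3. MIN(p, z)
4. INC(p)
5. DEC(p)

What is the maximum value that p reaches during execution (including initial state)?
9

Values of p at each step:
Initial: p = -2
After step 1: p = 8
After step 2: p = 8
After step 3: p = 8
After step 4: p = 9 ← maximum
After step 5: p = 8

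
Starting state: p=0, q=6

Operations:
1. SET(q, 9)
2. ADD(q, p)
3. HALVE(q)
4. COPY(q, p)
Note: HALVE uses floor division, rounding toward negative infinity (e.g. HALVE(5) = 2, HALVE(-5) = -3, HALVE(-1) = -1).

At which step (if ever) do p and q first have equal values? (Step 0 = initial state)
Step 4

p and q first become equal after step 4.

Comparing values at each step:
Initial: p=0, q=6
After step 1: p=0, q=9
After step 2: p=0, q=9
After step 3: p=0, q=4
After step 4: p=0, q=0 ← equal!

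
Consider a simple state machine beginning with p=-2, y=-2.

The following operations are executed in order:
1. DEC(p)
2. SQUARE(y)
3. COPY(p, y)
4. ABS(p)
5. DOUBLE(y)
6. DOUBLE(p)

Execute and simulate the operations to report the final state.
{p: 8, y: 8}

Step-by-step execution:
Initial: p=-2, y=-2
After step 1 (DEC(p)): p=-3, y=-2
After step 2 (SQUARE(y)): p=-3, y=4
After step 3 (COPY(p, y)): p=4, y=4
After step 4 (ABS(p)): p=4, y=4
After step 5 (DOUBLE(y)): p=4, y=8
After step 6 (DOUBLE(p)): p=8, y=8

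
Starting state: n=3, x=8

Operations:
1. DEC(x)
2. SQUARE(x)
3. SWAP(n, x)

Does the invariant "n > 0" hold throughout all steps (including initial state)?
Yes

The invariant holds at every step.

State at each step:
Initial: n=3, x=8
After step 1: n=3, x=7
After step 2: n=3, x=49
After step 3: n=49, x=3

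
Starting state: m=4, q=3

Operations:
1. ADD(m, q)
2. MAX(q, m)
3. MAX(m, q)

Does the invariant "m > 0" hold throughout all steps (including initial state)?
Yes

The invariant holds at every step.

State at each step:
Initial: m=4, q=3
After step 1: m=7, q=3
After step 2: m=7, q=7
After step 3: m=7, q=7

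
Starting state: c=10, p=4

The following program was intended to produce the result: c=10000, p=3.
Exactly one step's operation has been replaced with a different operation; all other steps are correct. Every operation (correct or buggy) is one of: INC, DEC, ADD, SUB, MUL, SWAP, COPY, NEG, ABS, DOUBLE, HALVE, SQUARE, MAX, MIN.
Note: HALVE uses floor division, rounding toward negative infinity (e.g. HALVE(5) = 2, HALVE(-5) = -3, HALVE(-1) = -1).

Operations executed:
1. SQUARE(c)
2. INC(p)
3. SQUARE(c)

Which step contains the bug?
Step 2

Trace with buggy code:
Initial: c=10, p=4
After step 1: c=100, p=4
After step 2: c=100, p=5
After step 3: c=10000, p=5
Actual final c=10000, p=5 ≠ expected c=10000, p=3.
Step 2 is the only position where a single-operation replacement can produce the expected result.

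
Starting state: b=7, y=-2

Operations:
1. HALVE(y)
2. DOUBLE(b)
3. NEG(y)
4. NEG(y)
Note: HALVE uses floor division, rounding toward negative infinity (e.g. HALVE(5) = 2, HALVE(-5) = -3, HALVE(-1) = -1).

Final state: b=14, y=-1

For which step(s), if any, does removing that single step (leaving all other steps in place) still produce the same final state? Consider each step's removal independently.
None - removing any single step changes the final result

Testing removal of each single step:
Without step 1: final = b=14, y=-2 (different)
Without step 2: final = b=7, y=-1 (different)
Without step 3: final = b=14, y=1 (different)
Without step 4: final = b=14, y=1 (different)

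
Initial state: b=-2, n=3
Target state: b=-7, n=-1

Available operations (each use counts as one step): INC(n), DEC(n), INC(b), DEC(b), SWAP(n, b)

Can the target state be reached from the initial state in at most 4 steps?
No

The target state cannot be reached within 4 steps.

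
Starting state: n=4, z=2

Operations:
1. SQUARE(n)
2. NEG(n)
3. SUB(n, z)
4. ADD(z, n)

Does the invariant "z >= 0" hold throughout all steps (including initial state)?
No, violated after step 4

The invariant is violated after step 4.

State at each step:
Initial: n=4, z=2
After step 1: n=16, z=2
After step 2: n=-16, z=2
After step 3: n=-18, z=2
After step 4: n=-18, z=-16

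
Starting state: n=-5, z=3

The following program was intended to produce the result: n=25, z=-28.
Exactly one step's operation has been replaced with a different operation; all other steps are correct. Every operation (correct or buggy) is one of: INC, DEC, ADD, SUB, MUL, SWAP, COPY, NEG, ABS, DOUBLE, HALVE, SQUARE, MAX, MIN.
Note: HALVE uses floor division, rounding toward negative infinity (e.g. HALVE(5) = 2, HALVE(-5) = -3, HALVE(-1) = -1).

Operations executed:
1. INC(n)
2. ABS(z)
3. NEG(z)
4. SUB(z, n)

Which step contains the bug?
Step 1

Trace with buggy code:
Initial: n=-5, z=3
After step 1: n=-4, z=3
After step 2: n=-4, z=3
After step 3: n=-4, z=-3
After step 4: n=-4, z=1
Actual final n=-4, z=1 ≠ expected n=25, z=-28.
Step 1 is the only position where a single-operation replacement can produce the expected result.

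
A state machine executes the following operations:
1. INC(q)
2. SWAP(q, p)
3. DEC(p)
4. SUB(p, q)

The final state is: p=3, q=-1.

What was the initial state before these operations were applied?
p=-1, q=2

Working backwards:
Final state: p=3, q=-1
Before step 4 (SUB(p, q)): p=2, q=-1
Before step 3 (DEC(p)): p=3, q=-1
Before step 2 (SWAP(q, p)): p=-1, q=3
Before step 1 (INC(q)): p=-1, q=2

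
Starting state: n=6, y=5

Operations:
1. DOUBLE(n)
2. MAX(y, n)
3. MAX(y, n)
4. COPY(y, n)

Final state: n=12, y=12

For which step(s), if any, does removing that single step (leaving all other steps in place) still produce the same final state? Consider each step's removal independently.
Step(s) 2, 3, 4

Testing removal of each single step:
Without step 1: final = n=6, y=6 (different)
Without step 2: final = n=12, y=12 (same)
Without step 3: final = n=12, y=12 (same)
Without step 4: final = n=12, y=12 (same)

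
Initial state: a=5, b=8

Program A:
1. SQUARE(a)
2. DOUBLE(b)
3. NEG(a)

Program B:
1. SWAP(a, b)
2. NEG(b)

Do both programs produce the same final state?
No

Program A final state: a=-25, b=16
Program B final state: a=8, b=-5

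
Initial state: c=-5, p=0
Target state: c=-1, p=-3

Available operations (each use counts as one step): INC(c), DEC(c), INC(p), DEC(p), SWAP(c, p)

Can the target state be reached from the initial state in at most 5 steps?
Yes

Path (4 steps): INC(c) → INC(c) → DEC(p) → SWAP(c, p)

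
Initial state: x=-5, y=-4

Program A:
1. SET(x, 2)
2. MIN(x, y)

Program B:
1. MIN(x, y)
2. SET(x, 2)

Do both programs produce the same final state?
No

Program A final state: x=-4, y=-4
Program B final state: x=2, y=-4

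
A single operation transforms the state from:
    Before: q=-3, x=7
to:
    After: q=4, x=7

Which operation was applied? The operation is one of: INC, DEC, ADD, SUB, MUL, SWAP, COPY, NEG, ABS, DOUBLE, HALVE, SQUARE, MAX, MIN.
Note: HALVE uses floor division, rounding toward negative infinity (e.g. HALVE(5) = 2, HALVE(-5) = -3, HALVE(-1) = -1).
ADD(q, x)

Analyzing the change:
Before: q=-3, x=7
After: q=4, x=7
Variable q changed from -3 to 4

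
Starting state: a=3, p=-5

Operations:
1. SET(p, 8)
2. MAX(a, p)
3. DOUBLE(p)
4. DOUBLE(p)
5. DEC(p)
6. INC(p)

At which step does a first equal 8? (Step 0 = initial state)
Step 2

Tracing a:
Initial: a = 3
After step 1: a = 3
After step 2: a = 8 ← first occurrence
After step 3: a = 8
After step 4: a = 8
After step 5: a = 8
After step 6: a = 8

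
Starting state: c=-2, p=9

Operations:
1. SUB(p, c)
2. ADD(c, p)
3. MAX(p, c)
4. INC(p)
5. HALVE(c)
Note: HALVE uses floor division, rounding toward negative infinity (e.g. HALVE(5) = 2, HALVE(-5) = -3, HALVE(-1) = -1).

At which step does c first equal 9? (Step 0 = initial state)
Step 2

Tracing c:
Initial: c = -2
After step 1: c = -2
After step 2: c = 9 ← first occurrence
After step 3: c = 9
After step 4: c = 9
After step 5: c = 4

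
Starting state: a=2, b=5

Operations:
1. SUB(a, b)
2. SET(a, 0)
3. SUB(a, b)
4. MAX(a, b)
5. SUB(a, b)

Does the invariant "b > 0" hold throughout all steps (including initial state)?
Yes

The invariant holds at every step.

State at each step:
Initial: a=2, b=5
After step 1: a=-3, b=5
After step 2: a=0, b=5
After step 3: a=-5, b=5
After step 4: a=5, b=5
After step 5: a=0, b=5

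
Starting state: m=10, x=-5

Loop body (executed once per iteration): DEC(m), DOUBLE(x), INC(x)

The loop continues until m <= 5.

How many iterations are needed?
5

Tracing iterations:
Initial: m=10, x=-5
After iteration 1: m=9, x=-9
After iteration 2: m=8, x=-17
After iteration 3: m=7, x=-33
After iteration 4: m=6, x=-65
After iteration 5: m=5, x=-129
m <= 5 now holds, so the loop exits after 5 iterations.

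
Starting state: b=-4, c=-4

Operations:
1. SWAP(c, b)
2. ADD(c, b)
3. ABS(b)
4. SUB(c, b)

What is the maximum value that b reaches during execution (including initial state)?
4

Values of b at each step:
Initial: b = -4
After step 1: b = -4
After step 2: b = -4
After step 3: b = 4 ← maximum
After step 4: b = 4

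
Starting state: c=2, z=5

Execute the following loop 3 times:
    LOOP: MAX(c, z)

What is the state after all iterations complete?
c=5, z=5

Iteration trace:
Start: c=2, z=5
After iteration 1: c=5, z=5
After iteration 2: c=5, z=5
After iteration 3: c=5, z=5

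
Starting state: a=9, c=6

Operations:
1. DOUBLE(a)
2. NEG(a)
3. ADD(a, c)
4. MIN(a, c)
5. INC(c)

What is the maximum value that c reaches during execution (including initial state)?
7

Values of c at each step:
Initial: c = 6
After step 1: c = 6
After step 2: c = 6
After step 3: c = 6
After step 4: c = 6
After step 5: c = 7 ← maximum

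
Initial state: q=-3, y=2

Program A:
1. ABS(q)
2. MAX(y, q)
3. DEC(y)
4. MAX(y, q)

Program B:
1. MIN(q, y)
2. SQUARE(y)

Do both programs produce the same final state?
No

Program A final state: q=3, y=3
Program B final state: q=-3, y=4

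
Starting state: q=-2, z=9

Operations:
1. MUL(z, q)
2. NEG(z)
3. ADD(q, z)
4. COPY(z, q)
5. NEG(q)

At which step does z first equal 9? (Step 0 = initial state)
Step 0

Tracing z:
Initial: z = 9 ← first occurrence
After step 1: z = -18
After step 2: z = 18
After step 3: z = 18
After step 4: z = 16
After step 5: z = 16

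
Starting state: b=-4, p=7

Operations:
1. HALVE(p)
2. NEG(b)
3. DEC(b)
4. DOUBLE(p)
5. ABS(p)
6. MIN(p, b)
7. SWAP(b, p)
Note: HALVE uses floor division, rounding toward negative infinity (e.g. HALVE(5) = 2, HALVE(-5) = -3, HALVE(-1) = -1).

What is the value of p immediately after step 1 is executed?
p = 3

Tracing p through execution:
Initial: p = 7
After step 1 (HALVE(p)): p = 3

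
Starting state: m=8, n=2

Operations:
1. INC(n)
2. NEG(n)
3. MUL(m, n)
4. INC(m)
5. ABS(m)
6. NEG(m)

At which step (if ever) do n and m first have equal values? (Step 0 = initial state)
Never

n and m never become equal during execution.

Comparing values at each step:
Initial: n=2, m=8
After step 1: n=3, m=8
After step 2: n=-3, m=8
After step 3: n=-3, m=-24
After step 4: n=-3, m=-23
After step 5: n=-3, m=23
After step 6: n=-3, m=-23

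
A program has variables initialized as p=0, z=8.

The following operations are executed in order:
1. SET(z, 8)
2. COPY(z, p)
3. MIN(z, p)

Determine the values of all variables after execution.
{p: 0, z: 0}

Step-by-step execution:
Initial: p=0, z=8
After step 1 (SET(z, 8)): p=0, z=8
After step 2 (COPY(z, p)): p=0, z=0
After step 3 (MIN(z, p)): p=0, z=0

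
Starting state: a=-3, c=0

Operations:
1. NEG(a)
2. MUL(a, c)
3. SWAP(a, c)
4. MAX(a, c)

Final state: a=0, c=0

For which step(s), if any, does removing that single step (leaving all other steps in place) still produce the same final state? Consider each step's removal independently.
Step(s) 1, 3, 4

Testing removal of each single step:
Without step 1: final = a=0, c=0 (same)
Without step 2: final = a=3, c=3 (different)
Without step 3: final = a=0, c=0 (same)
Without step 4: final = a=0, c=0 (same)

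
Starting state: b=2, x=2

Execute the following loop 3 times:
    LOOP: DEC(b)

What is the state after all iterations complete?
b=-1, x=2

Iteration trace:
Start: b=2, x=2
After iteration 1: b=1, x=2
After iteration 2: b=0, x=2
After iteration 3: b=-1, x=2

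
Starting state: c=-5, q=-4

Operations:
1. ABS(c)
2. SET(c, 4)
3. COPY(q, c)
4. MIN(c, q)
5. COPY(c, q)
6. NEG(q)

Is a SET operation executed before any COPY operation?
Yes

First SET: step 2
First COPY: step 3
Since 2 < 3, SET comes first.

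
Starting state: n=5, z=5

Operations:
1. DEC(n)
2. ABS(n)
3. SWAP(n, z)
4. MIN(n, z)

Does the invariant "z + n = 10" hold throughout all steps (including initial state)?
No, violated after step 1

The invariant is violated after step 1.

State at each step:
Initial: n=5, z=5
After step 1: n=4, z=5
After step 2: n=4, z=5
After step 3: n=5, z=4
After step 4: n=4, z=4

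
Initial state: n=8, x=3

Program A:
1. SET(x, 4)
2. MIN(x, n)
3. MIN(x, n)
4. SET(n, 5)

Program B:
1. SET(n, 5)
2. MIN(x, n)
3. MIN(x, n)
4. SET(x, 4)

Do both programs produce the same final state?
Yes

Program A final state: n=5, x=4
Program B final state: n=5, x=4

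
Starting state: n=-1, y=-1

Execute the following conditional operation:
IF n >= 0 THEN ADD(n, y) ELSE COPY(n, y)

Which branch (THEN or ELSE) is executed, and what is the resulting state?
Branch: ELSE, Final state: n=-1, y=-1

Evaluating condition: n >= 0
n = -1
Condition is False, so ELSE branch executes
After COPY(n, y): n=-1, y=-1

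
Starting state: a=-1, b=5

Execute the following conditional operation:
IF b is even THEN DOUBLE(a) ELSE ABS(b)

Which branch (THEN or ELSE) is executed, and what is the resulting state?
Branch: ELSE, Final state: a=-1, b=5

Evaluating condition: b is even
Condition is False, so ELSE branch executes
After ABS(b): a=-1, b=5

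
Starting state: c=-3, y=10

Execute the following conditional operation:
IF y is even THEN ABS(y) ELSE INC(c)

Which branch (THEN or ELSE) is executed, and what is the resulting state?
Branch: THEN, Final state: c=-3, y=10

Evaluating condition: y is even
Condition is True, so THEN branch executes
After ABS(y): c=-3, y=10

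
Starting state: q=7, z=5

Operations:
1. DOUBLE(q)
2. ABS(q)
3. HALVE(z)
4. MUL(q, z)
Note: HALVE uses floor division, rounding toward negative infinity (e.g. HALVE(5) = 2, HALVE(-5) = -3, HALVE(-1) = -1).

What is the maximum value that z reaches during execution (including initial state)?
5

Values of z at each step:
Initial: z = 5 ← maximum
After step 1: z = 5
After step 2: z = 5
After step 3: z = 2
After step 4: z = 2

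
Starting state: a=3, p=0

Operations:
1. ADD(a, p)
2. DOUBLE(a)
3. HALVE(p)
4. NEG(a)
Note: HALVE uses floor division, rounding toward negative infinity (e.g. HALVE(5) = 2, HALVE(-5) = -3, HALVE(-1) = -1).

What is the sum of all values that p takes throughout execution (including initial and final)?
0

Values of p at each step:
Initial: p = 0
After step 1: p = 0
After step 2: p = 0
After step 3: p = 0
After step 4: p = 0
Sum = 0 + 0 + 0 + 0 + 0 = 0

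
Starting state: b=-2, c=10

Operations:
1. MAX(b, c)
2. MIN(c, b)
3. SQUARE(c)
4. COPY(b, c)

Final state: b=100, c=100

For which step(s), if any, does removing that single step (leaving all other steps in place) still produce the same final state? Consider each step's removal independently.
Step(s) 2

Testing removal of each single step:
Without step 1: final = b=4, c=4 (different)
Without step 2: final = b=100, c=100 (same)
Without step 3: final = b=10, c=10 (different)
Without step 4: final = b=10, c=100 (different)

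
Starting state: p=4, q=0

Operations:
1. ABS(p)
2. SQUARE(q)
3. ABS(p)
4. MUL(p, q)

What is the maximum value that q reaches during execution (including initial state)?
0

Values of q at each step:
Initial: q = 0 ← maximum
After step 1: q = 0
After step 2: q = 0
After step 3: q = 0
After step 4: q = 0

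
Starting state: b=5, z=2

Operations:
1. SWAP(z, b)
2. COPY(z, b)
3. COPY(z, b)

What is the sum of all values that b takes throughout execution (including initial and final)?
11

Values of b at each step:
Initial: b = 5
After step 1: b = 2
After step 2: b = 2
After step 3: b = 2
Sum = 5 + 2 + 2 + 2 = 11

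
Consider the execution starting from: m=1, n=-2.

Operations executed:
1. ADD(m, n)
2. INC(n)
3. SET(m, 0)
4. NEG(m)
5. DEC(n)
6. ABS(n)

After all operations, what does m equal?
m = 0

Tracing execution:
Step 1: ADD(m, n) → m = -1
Step 2: INC(n) → m = -1
Step 3: SET(m, 0) → m = 0
Step 4: NEG(m) → m = 0
Step 5: DEC(n) → m = 0
Step 6: ABS(n) → m = 0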